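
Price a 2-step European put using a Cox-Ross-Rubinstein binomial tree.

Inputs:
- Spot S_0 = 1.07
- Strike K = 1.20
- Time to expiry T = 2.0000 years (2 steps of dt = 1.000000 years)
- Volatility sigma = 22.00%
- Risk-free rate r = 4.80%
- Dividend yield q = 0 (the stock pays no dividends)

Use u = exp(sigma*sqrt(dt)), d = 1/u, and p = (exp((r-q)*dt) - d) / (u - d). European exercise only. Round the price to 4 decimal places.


Answer: Price = V(0,0) = 0.1498

Derivation:
dt = T/N = 1.000000
u = exp(sigma*sqrt(dt)) = 1.246077; d = 1/u = 0.802519
p = (exp((r-q)*dt) - d) / (u - d) = 0.556076
Discount per step: exp(-r*dt) = 0.953134
Stock lattice S(k, i) with i counting down-moves:
  k=0: S(0,0) = 1.0700
  k=1: S(1,0) = 1.3333; S(1,1) = 0.8587
  k=2: S(2,0) = 1.6614; S(2,1) = 1.0700; S(2,2) = 0.6891
Terminal payoffs V(N, i) = max(K - S_T, 0):
  V(2,0) = 0.000000; V(2,1) = 0.130000; V(2,2) = 0.510881
Backward induction: V(k, i) = exp(-r*dt) * [p * V(k+1, i) + (1-p) * V(k+1, i+1)].
  V(1,0) = exp(-r*dt) * [p*0.000000 + (1-p)*0.130000] = 0.055005
  V(1,1) = exp(-r*dt) * [p*0.130000 + (1-p)*0.510881] = 0.285065
  V(0,0) = exp(-r*dt) * [p*0.055005 + (1-p)*0.285065] = 0.149770


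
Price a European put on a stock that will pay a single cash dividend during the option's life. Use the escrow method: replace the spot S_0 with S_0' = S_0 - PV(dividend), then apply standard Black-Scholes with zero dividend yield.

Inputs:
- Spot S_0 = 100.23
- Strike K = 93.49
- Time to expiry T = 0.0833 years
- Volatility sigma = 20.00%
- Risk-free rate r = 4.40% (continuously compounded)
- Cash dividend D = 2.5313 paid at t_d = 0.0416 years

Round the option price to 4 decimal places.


PV(D) = D * exp(-r * t_d) = 2.5313 * 0.99817127 = 2.52667095
S_0' = S_0 - PV(D) = 100.2300 - 2.52667095 = 97.70332905
d1 = (ln(S_0'/K) + (r + sigma^2/2)*T) / (sigma*sqrt(T)) = 0.85601830
d2 = d1 - sigma*sqrt(T) = 0.79829482
exp(-rT) = 0.99634151
N(-d1) = 0.19599383; N(-d2) = 0.21234971
P = K * exp(-rT) * N(-d2) - S_0' * N(-d1) = 93.4900 * 0.99634151 * 0.21234971 - 97.70332905 * 0.19599383 = 0.6307

Answer: Price = 0.6307


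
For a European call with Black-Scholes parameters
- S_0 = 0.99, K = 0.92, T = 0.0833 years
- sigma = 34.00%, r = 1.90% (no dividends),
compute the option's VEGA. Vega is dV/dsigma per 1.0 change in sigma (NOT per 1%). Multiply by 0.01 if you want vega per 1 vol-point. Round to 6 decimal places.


d1 = 0.8124812295; d2 = 0.7143513156
phi(d1) = 0.2867910413; exp(-qT) = 1.0000000000; exp(-rT) = 0.9984185518
Vega = S * exp(-qT) * phi(d1) * sqrt(T) = 0.9900 * 1.0000000000 * 0.2867910413 * 0.2886173938 = 0.081945

Answer: Vega = 0.081945


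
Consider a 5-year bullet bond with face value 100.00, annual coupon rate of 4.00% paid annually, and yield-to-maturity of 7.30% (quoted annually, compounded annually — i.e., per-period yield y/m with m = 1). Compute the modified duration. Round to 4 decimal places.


Coupon per period c = face * coupon_rate / m = 4.000000
Periods per year m = 1; per-period yield y/m = 0.073000
Number of cashflows N = 5
Cashflows (t years, CF_t, discount factor 1/(1+y/m)^(m*t), PV):
  t = 1.0000: CF_t = 4.000000, DF = 0.931966, PV = 3.727866
  t = 2.0000: CF_t = 4.000000, DF = 0.868561, PV = 3.474246
  t = 3.0000: CF_t = 4.000000, DF = 0.809470, PV = 3.237881
  t = 4.0000: CF_t = 4.000000, DF = 0.754399, PV = 3.017596
  t = 5.0000: CF_t = 104.000000, DF = 0.703075, PV = 73.119755
Price P = sum_t PV_t = 86.577344
First compute Macaulay numerator sum_t t * PV_t:
  t * PV_t at t = 1.0000: 3.727866
  t * PV_t at t = 2.0000: 6.948492
  t * PV_t at t = 3.0000: 9.713642
  t * PV_t at t = 4.0000: 12.070384
  t * PV_t at t = 5.0000: 365.598777
Macaulay duration D = 398.059160 / 86.577344 = 4.597729
Modified duration = D / (1 + y/m) = 4.597729 / (1 + 0.073000) = 4.284929

Answer: Modified duration = 4.2849


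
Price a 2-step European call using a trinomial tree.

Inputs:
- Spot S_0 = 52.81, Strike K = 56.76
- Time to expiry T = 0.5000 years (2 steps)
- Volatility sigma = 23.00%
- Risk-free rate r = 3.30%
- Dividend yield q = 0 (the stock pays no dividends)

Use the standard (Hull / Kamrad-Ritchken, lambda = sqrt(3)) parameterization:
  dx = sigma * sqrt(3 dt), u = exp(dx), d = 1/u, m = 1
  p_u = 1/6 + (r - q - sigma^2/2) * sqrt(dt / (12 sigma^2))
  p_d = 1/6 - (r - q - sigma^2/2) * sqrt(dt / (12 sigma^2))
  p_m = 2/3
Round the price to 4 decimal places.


dt = T/N = 0.250000; dx = sigma*sqrt(3*dt) = 0.199186
u = exp(dx) = 1.220409; d = 1/u = 0.819398
p_u = 0.170777, p_m = 0.666667, p_d = 0.162556
Discount per step: exp(-r*dt) = 0.991784
Stock lattice S(k, j) with j the centered position index:
  k=0: S(0,+0) = 52.8100
  k=1: S(1,-1) = 43.2724; S(1,+0) = 52.8100; S(1,+1) = 64.4498
  k=2: S(2,-2) = 35.4573; S(2,-1) = 43.2724; S(2,+0) = 52.8100; S(2,+1) = 64.4498; S(2,+2) = 78.6551
Terminal payoffs V(N, j) = max(S_T - K, 0):
  V(2,-2) = 0.000000; V(2,-1) = 0.000000; V(2,+0) = 0.000000; V(2,+1) = 7.689786; V(2,+2) = 21.895083
Backward induction: V(k, j) = exp(-r*dt) * [p_u * V(k+1, j+1) + p_m * V(k+1, j) + p_d * V(k+1, j-1)]
  V(1,-1) = exp(-r*dt) * [p_u*0.000000 + p_m*0.000000 + p_d*0.000000] = 0.000000
  V(1,+0) = exp(-r*dt) * [p_u*7.689786 + p_m*0.000000 + p_d*0.000000] = 1.302450
  V(1,+1) = exp(-r*dt) * [p_u*21.895083 + p_m*7.689786 + p_d*0.000000] = 8.792863
  V(0,+0) = exp(-r*dt) * [p_u*8.792863 + p_m*1.302450 + p_d*0.000000] = 2.350449

Answer: Price = V(0,0) = 2.3504


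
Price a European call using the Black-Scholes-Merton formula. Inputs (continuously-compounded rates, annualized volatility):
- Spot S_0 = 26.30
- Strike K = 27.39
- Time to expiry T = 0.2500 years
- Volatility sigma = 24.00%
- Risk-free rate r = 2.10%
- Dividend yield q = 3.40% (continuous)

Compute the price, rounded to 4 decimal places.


Answer: Price = 0.7752

Derivation:
d1 = (ln(S/K) + (r - q + 0.5*sigma^2) * T) / (sigma * sqrt(T)) = -0.30549203
d2 = d1 - sigma * sqrt(T) = -0.42549203
exp(-rT) = 0.99476376; exp(-qT) = 0.99153602
C = S_0 * exp(-qT) * N(d1) - K * exp(-rT) * N(d2)
N(d1) = 0.37999572; N(d2) = 0.33523901
C = 26.3000 * 0.99153602 * 0.37999572 - 27.3900 * 0.99476376 * 0.33523901 = 0.7752


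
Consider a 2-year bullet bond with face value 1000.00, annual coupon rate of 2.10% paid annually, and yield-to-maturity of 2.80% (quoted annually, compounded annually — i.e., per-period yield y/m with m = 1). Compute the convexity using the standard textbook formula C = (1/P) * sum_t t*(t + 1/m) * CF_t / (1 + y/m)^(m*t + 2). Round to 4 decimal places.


Coupon per period c = face * coupon_rate / m = 21.000000
Periods per year m = 1; per-period yield y/m = 0.028000
Number of cashflows N = 2
Cashflows (t years, CF_t, discount factor 1/(1+y/m)^(m*t), PV):
  t = 1.0000: CF_t = 21.000000, DF = 0.972763, PV = 20.428016
  t = 2.0000: CF_t = 1021.000000, DF = 0.946267, PV = 966.138776
Price P = sum_t PV_t = 986.566791
Convexity numerator sum_t t*(t + 1/m) * CF_t / (1+y/m)^(m*t + 2):
  t = 1.0000: term = 38.660721
  t = 2.0000: term = 5485.352404
Convexity = (1/P) * sum = 5524.013124 / 986.566791 = 5.599229

Answer: Convexity = 5.5992


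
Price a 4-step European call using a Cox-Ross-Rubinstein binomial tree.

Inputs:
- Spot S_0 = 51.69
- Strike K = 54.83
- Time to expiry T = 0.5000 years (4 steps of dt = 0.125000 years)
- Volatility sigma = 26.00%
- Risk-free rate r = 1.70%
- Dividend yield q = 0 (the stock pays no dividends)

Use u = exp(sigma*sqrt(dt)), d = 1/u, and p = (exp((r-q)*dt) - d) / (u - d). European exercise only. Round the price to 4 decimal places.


Answer: Price = V(0,0) = 2.8458

Derivation:
dt = T/N = 0.125000
u = exp(sigma*sqrt(dt)) = 1.096281; d = 1/u = 0.912175
p = (exp((r-q)*dt) - d) / (u - d) = 0.488590
Discount per step: exp(-r*dt) = 0.997877
Stock lattice S(k, i) with i counting down-moves:
  k=0: S(0,0) = 51.6900
  k=1: S(1,0) = 56.6668; S(1,1) = 47.1503
  k=2: S(2,0) = 62.1227; S(2,1) = 51.6900; S(2,2) = 43.0093
  k=3: S(3,0) = 68.1040; S(3,1) = 56.6668; S(3,2) = 47.1503; S(3,3) = 39.2320
  k=4: S(4,0) = 74.6611; S(4,1) = 62.1227; S(4,2) = 51.6900; S(4,3) = 43.0093; S(4,4) = 35.7864
Terminal payoffs V(N, i) = max(S_T - K, 0):
  V(4,0) = 19.831149; V(4,1) = 7.292740; V(4,2) = 0.000000; V(4,3) = 0.000000; V(4,4) = 0.000000
Backward induction: V(k, i) = exp(-r*dt) * [p * V(k+1, i) + (1-p) * V(k+1, i+1)].
  V(3,0) = exp(-r*dt) * [p*19.831149 + (1-p)*7.292740] = 13.390392
  V(3,1) = exp(-r*dt) * [p*7.292740 + (1-p)*0.000000] = 3.555594
  V(3,2) = exp(-r*dt) * [p*0.000000 + (1-p)*0.000000] = 0.000000
  V(3,3) = exp(-r*dt) * [p*0.000000 + (1-p)*0.000000] = 0.000000
  V(2,0) = exp(-r*dt) * [p*13.390392 + (1-p)*3.555594] = 8.343027
  V(2,1) = exp(-r*dt) * [p*3.555594 + (1-p)*0.000000] = 1.733539
  V(2,2) = exp(-r*dt) * [p*0.000000 + (1-p)*0.000000] = 0.000000
  V(1,0) = exp(-r*dt) * [p*8.343027 + (1-p)*1.733539] = 4.952332
  V(1,1) = exp(-r*dt) * [p*1.733539 + (1-p)*0.000000] = 0.845191
  V(0,0) = exp(-r*dt) * [p*4.952332 + (1-p)*0.845191] = 2.845844


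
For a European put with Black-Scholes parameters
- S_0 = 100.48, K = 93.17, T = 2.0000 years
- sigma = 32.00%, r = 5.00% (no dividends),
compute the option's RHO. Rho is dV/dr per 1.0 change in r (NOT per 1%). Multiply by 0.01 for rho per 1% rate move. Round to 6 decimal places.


d1 = 0.6141507917; d2 = 0.1616024517
phi(d1) = 0.3303742650; exp(-qT) = 1.0000000000; exp(-rT) = 0.9048374180
N(-d2) = 0.4358094633
Rho = -K*T*exp(-rT)*N(-d2) = -93.1700 * 2.0000 * 0.9048374180 * 0.4358094633 = -73.480702

Answer: Rho = -73.480702


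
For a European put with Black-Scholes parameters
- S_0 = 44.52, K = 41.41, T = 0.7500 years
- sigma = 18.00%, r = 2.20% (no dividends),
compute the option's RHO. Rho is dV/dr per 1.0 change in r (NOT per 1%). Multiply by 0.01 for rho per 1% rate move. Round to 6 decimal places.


d1 = 0.6483395189; d2 = 0.4924549462
phi(d1) = 0.3233206903; exp(-qT) = 1.0000000000; exp(-rT) = 0.9836353794
N(-d2) = 0.3111988822
Rho = -K*T*exp(-rT)*N(-d2) = -41.4100 * 0.7500 * 0.9836353794 * 0.3111988822 = -9.506894

Answer: Rho = -9.506894


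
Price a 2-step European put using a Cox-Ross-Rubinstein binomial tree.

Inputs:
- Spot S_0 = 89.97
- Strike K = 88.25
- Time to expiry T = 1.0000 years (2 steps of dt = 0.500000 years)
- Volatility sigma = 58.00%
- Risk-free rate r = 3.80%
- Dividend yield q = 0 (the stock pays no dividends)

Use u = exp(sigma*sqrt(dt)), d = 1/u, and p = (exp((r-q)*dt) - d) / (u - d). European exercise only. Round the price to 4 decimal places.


Answer: Price = V(0,0) = 15.6623

Derivation:
dt = T/N = 0.500000
u = exp(sigma*sqrt(dt)) = 1.507002; d = 1/u = 0.663569
p = (exp((r-q)*dt) - d) / (u - d) = 0.421625
Discount per step: exp(-r*dt) = 0.981179
Stock lattice S(k, i) with i counting down-moves:
  k=0: S(0,0) = 89.9700
  k=1: S(1,0) = 135.5849; S(1,1) = 59.7013
  k=2: S(2,0) = 204.3267; S(2,1) = 89.9700; S(2,2) = 39.6160
Terminal payoffs V(N, i) = max(K - S_T, 0):
  V(2,0) = 0.000000; V(2,1) = 0.000000; V(2,2) = 48.634026
Backward induction: V(k, i) = exp(-r*dt) * [p * V(k+1, i) + (1-p) * V(k+1, i+1)].
  V(1,0) = exp(-r*dt) * [p*0.000000 + (1-p)*0.000000] = 0.000000
  V(1,1) = exp(-r*dt) * [p*0.000000 + (1-p)*48.634026] = 27.599293
  V(0,0) = exp(-r*dt) * [p*0.000000 + (1-p)*27.599293] = 15.662305


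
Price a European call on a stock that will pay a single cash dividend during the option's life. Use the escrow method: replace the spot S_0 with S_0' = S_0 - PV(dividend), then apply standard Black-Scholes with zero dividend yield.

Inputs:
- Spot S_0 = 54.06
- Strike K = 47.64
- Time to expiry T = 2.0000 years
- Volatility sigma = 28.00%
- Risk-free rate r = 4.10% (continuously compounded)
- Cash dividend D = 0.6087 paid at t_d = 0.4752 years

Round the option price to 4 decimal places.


PV(D) = D * exp(-r * t_d) = 0.6087 * 0.98070537 = 0.59695536
S_0' = S_0 - PV(D) = 54.0600 - 0.59695536 = 53.46304464
d1 = (ln(S_0'/K) + (r + sigma^2/2)*T) / (sigma*sqrt(T)) = 0.69629289
d2 = d1 - sigma*sqrt(T) = 0.30031309
exp(-rT) = 0.92127196
N(d1) = 0.75687729; N(d2) = 0.61803083
C = S_0' * N(d1) - K * exp(-rT) * N(d2) = 53.46304464 * 0.75687729 - 47.6400 * 0.92127196 * 0.61803083 = 13.3400

Answer: Price = 13.3400


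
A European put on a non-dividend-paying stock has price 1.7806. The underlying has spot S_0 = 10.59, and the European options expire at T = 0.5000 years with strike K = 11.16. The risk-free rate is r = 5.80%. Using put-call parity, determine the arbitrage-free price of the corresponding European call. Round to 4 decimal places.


Answer: Call price = 1.5296

Derivation:
Put-call parity: C - P = S_0 * exp(-qT) - K * exp(-rT).
S_0 * exp(-qT) = 10.5900 * 1.00000000 = 10.59000000
K * exp(-rT) = 11.1600 * 0.97141646 = 10.84100774
C = P + S*exp(-qT) - K*exp(-rT)
C = 1.7806 + 10.59000000 - 10.84100774 = 1.5296


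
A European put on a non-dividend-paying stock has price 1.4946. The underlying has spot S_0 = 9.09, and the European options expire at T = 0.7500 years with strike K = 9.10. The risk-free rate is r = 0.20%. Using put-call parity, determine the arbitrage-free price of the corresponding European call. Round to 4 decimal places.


Answer: Call price = 1.4982

Derivation:
Put-call parity: C - P = S_0 * exp(-qT) - K * exp(-rT).
S_0 * exp(-qT) = 9.0900 * 1.00000000 = 9.09000000
K * exp(-rT) = 9.1000 * 0.99850112 = 9.08636023
C = P + S*exp(-qT) - K*exp(-rT)
C = 1.4946 + 9.09000000 - 9.08636023 = 1.4982


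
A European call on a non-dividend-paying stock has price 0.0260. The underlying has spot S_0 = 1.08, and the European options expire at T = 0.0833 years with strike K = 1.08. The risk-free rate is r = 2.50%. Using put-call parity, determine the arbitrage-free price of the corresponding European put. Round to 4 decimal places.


Put-call parity: C - P = S_0 * exp(-qT) - K * exp(-rT).
S_0 * exp(-qT) = 1.0800 * 1.00000000 = 1.08000000
K * exp(-rT) = 1.0800 * 0.99791967 = 1.07775324
P = C - S*exp(-qT) + K*exp(-rT)
P = 0.0260 - 1.08000000 + 1.07775324 = 0.0238

Answer: Put price = 0.0238


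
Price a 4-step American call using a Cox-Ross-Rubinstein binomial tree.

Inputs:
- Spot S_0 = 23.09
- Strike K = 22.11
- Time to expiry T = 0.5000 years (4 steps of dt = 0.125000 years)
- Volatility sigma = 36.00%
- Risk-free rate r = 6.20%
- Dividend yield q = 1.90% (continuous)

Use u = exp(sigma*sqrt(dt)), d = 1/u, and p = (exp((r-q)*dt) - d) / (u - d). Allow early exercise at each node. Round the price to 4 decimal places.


dt = T/N = 0.125000
u = exp(sigma*sqrt(dt)) = 1.135734; d = 1/u = 0.880488
p = (exp((r-q)*dt) - d) / (u - d) = 0.489338
Discount per step: exp(-r*dt) = 0.992280
Stock lattice S(k, i) with i counting down-moves:
  k=0: S(0,0) = 23.0900
  k=1: S(1,0) = 26.2241; S(1,1) = 20.3305
  k=2: S(2,0) = 29.7836; S(2,1) = 23.0900; S(2,2) = 17.9007
  k=3: S(3,0) = 33.8263; S(3,1) = 26.2241; S(3,2) = 20.3305; S(3,3) = 15.7614
  k=4: S(4,0) = 38.4176; S(4,1) = 29.7836; S(4,2) = 23.0900; S(4,3) = 17.9007; S(4,4) = 13.8777
Terminal payoffs V(N, i) = max(S_T - K, 0):
  V(4,0) = 16.307631; V(4,1) = 7.673605; V(4,2) = 0.980000; V(4,3) = 0.000000; V(4,4) = 0.000000
Backward induction: V(k, i) = exp(-r*dt) * [p * V(k+1, i) + (1-p) * V(k+1, i+1)]; then take max(V_cont, immediate exercise) for American.
  V(3,0) = exp(-r*dt) * [p*16.307631 + (1-p)*7.673605] = 11.806703; exercise = 11.716255; V(3,0) = max -> 11.806703
  V(3,1) = exp(-r*dt) * [p*7.673605 + (1-p)*0.980000] = 4.222582; exercise = 4.114100; V(3,1) = max -> 4.222582
  V(3,2) = exp(-r*dt) * [p*0.980000 + (1-p)*0.000000] = 0.475849; exercise = 0.000000; V(3,2) = max -> 0.475849
  V(3,3) = exp(-r*dt) * [p*0.000000 + (1-p)*0.000000] = 0.000000; exercise = 0.000000; V(3,3) = max -> 0.000000
  V(2,0) = exp(-r*dt) * [p*11.806703 + (1-p)*4.222582] = 7.872531; exercise = 7.673605; V(2,0) = max -> 7.872531
  V(2,1) = exp(-r*dt) * [p*4.222582 + (1-p)*0.475849] = 2.291440; exercise = 0.980000; V(2,1) = max -> 2.291440
  V(2,2) = exp(-r*dt) * [p*0.475849 + (1-p)*0.000000] = 0.231053; exercise = 0.000000; V(2,2) = max -> 0.231053
  V(1,0) = exp(-r*dt) * [p*7.872531 + (1-p)*2.291440] = 4.983705; exercise = 4.114100; V(1,0) = max -> 4.983705
  V(1,1) = exp(-r*dt) * [p*2.291440 + (1-p)*0.231053] = 1.229711; exercise = 0.000000; V(1,1) = max -> 1.229711
  V(0,0) = exp(-r*dt) * [p*4.983705 + (1-p)*1.229711] = 3.043008; exercise = 0.980000; V(0,0) = max -> 3.043008

Answer: Price = V(0,0) = 3.0430


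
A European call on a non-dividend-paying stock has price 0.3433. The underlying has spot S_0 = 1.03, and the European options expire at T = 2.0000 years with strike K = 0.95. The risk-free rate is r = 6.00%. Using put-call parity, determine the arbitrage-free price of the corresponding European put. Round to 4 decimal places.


Answer: Put price = 0.1559

Derivation:
Put-call parity: C - P = S_0 * exp(-qT) - K * exp(-rT).
S_0 * exp(-qT) = 1.0300 * 1.00000000 = 1.03000000
K * exp(-rT) = 0.9500 * 0.88692044 = 0.84257441
P = C - S*exp(-qT) + K*exp(-rT)
P = 0.3433 - 1.03000000 + 0.84257441 = 0.1559


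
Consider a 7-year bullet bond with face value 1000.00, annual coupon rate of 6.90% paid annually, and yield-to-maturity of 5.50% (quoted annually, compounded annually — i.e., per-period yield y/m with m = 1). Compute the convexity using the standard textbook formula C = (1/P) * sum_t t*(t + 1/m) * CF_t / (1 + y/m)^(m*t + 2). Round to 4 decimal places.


Answer: Convexity = 39.2485

Derivation:
Coupon per period c = face * coupon_rate / m = 69.000000
Periods per year m = 1; per-period yield y/m = 0.055000
Number of cashflows N = 7
Cashflows (t years, CF_t, discount factor 1/(1+y/m)^(m*t), PV):
  t = 1.0000: CF_t = 69.000000, DF = 0.947867, PV = 65.402844
  t = 2.0000: CF_t = 69.000000, DF = 0.898452, PV = 61.993217
  t = 3.0000: CF_t = 69.000000, DF = 0.851614, PV = 58.761343
  t = 4.0000: CF_t = 69.000000, DF = 0.807217, PV = 55.697955
  t = 5.0000: CF_t = 69.000000, DF = 0.765134, PV = 52.794270
  t = 6.0000: CF_t = 69.000000, DF = 0.725246, PV = 50.041962
  t = 7.0000: CF_t = 1069.000000, DF = 0.687437, PV = 734.869948
Price P = sum_t PV_t = 1079.561540
Convexity numerator sum_t t*(t + 1/m) * CF_t / (1+y/m)^(m*t + 2):
  t = 1.0000: term = 117.522686
  t = 2.0000: term = 334.187732
  t = 3.0000: term = 633.531245
  t = 4.0000: term = 1000.839250
  t = 5.0000: term = 1422.994194
  t = 6.0000: term = 1888.333527
  t = 7.0000: term = 36973.758098
Convexity = (1/P) * sum = 42371.166731 / 1079.561540 = 39.248496


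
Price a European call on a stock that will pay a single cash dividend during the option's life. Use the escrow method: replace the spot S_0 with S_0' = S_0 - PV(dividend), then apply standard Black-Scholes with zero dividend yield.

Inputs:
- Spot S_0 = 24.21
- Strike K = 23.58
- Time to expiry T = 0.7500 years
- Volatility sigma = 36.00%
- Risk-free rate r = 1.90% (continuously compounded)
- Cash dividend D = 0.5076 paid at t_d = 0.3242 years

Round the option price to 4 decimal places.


PV(D) = D * exp(-r * t_d) = 0.5076 * 0.99385913 = 0.50448290
S_0' = S_0 - PV(D) = 24.2100 - 0.50448290 = 23.70551710
d1 = (ln(S_0'/K) + (r + sigma^2/2)*T) / (sigma*sqrt(T)) = 0.21861982
d2 = d1 - sigma*sqrt(T) = -0.09314932
exp(-rT) = 0.98585105
N(d1) = 0.58652689; N(d2) = 0.46289247
C = S_0' * N(d1) - K * exp(-rT) * N(d2) = 23.70551710 * 0.58652689 - 23.5800 * 0.98585105 * 0.46289247 = 3.1434

Answer: Price = 3.1434


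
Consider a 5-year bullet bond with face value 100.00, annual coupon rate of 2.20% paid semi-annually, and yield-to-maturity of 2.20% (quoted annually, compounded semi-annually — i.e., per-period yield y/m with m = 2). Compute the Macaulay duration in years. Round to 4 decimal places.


Answer: Macaulay duration = 4.7622 years

Derivation:
Coupon per period c = face * coupon_rate / m = 1.100000
Periods per year m = 2; per-period yield y/m = 0.011000
Number of cashflows N = 10
Cashflows (t years, CF_t, discount factor 1/(1+y/m)^(m*t), PV):
  t = 0.5000: CF_t = 1.100000, DF = 0.989120, PV = 1.088032
  t = 1.0000: CF_t = 1.100000, DF = 0.978358, PV = 1.076194
  t = 1.5000: CF_t = 1.100000, DF = 0.967713, PV = 1.064484
  t = 2.0000: CF_t = 1.100000, DF = 0.957184, PV = 1.052902
  t = 2.5000: CF_t = 1.100000, DF = 0.946769, PV = 1.041446
  t = 3.0000: CF_t = 1.100000, DF = 0.936468, PV = 1.030115
  t = 3.5000: CF_t = 1.100000, DF = 0.926279, PV = 1.018907
  t = 4.0000: CF_t = 1.100000, DF = 0.916201, PV = 1.007821
  t = 4.5000: CF_t = 1.100000, DF = 0.906232, PV = 0.996856
  t = 5.0000: CF_t = 101.100000, DF = 0.896372, PV = 90.623243
Price P = sum_t PV_t = 100.000000
Macaulay numerator sum_t t * PV_t:
  t * PV_t at t = 0.5000: 0.544016
  t * PV_t at t = 1.0000: 1.076194
  t * PV_t at t = 1.5000: 1.596726
  t * PV_t at t = 2.0000: 2.105805
  t * PV_t at t = 2.5000: 2.603616
  t * PV_t at t = 3.0000: 3.090345
  t * PV_t at t = 3.5000: 3.566175
  t * PV_t at t = 4.0000: 4.031284
  t * PV_t at t = 4.5000: 4.485851
  t * PV_t at t = 5.0000: 453.116215
Macaulay duration D = (sum_t t * PV_t) / P = 476.216226 / 100.000000 = 4.762162


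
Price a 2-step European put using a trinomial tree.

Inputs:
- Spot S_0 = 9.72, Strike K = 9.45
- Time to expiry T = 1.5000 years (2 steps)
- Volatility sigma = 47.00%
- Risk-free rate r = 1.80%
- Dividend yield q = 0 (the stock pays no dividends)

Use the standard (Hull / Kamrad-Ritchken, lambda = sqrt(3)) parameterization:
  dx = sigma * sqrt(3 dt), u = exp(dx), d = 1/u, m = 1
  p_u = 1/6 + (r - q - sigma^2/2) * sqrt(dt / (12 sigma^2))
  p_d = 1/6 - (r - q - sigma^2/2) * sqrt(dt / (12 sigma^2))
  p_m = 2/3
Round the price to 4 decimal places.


Answer: Price = V(0,0) = 1.6227

Derivation:
dt = T/N = 0.750000; dx = sigma*sqrt(3*dt) = 0.705000
u = exp(dx) = 2.023847; d = 1/u = 0.494109
p_u = 0.117491, p_m = 0.666667, p_d = 0.215842
Discount per step: exp(-r*dt) = 0.986591
Stock lattice S(k, j) with j the centered position index:
  k=0: S(0,+0) = 9.7200
  k=1: S(1,-1) = 4.8027; S(1,+0) = 9.7200; S(1,+1) = 19.6718
  k=2: S(2,-2) = 2.3731; S(2,-1) = 4.8027; S(2,+0) = 9.7200; S(2,+1) = 19.6718; S(2,+2) = 39.8127
Terminal payoffs V(N, j) = max(K - S_T, 0):
  V(2,-2) = 7.076927; V(2,-1) = 4.647265; V(2,+0) = 0.000000; V(2,+1) = 0.000000; V(2,+2) = 0.000000
Backward induction: V(k, j) = exp(-r*dt) * [p_u * V(k+1, j+1) + p_m * V(k+1, j) + p_d * V(k+1, j-1)]
  V(1,-1) = exp(-r*dt) * [p_u*0.000000 + p_m*4.647265 + p_d*7.076927] = 4.563649
  V(1,+0) = exp(-r*dt) * [p_u*0.000000 + p_m*0.000000 + p_d*4.647265] = 0.989625
  V(1,+1) = exp(-r*dt) * [p_u*0.000000 + p_m*0.000000 + p_d*0.000000] = 0.000000
  V(0,+0) = exp(-r*dt) * [p_u*0.000000 + p_m*0.989625 + p_d*4.563649] = 1.622723


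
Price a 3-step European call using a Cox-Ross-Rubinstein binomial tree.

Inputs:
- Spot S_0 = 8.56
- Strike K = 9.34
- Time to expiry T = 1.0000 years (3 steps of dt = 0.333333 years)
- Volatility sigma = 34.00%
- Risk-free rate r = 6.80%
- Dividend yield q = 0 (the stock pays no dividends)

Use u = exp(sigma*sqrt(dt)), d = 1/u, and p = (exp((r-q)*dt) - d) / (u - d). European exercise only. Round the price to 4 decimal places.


Answer: Price = V(0,0) = 1.1341

Derivation:
dt = T/N = 0.333333
u = exp(sigma*sqrt(dt)) = 1.216891; d = 1/u = 0.821766
p = (exp((r-q)*dt) - d) / (u - d) = 0.509103
Discount per step: exp(-r*dt) = 0.977588
Stock lattice S(k, i) with i counting down-moves:
  k=0: S(0,0) = 8.5600
  k=1: S(1,0) = 10.4166; S(1,1) = 7.0343
  k=2: S(2,0) = 12.6758; S(2,1) = 8.5600; S(2,2) = 5.7806
  k=3: S(3,0) = 15.4251; S(3,1) = 10.4166; S(3,2) = 7.0343; S(3,3) = 4.7503
Terminal payoffs V(N, i) = max(S_T - K, 0):
  V(3,0) = 6.085122; V(3,1) = 1.076585; V(3,2) = 0.000000; V(3,3) = 0.000000
Backward induction: V(k, i) = exp(-r*dt) * [p * V(k+1, i) + (1-p) * V(k+1, i+1)].
  V(2,0) = exp(-r*dt) * [p*6.085122 + (1-p)*1.076585] = 3.545172
  V(2,1) = exp(-r*dt) * [p*1.076585 + (1-p)*0.000000] = 0.535809
  V(2,2) = exp(-r*dt) * [p*0.000000 + (1-p)*0.000000] = 0.000000
  V(1,0) = exp(-r*dt) * [p*3.545172 + (1-p)*0.535809] = 2.021541
  V(1,1) = exp(-r*dt) * [p*0.535809 + (1-p)*0.000000] = 0.266669
  V(0,0) = exp(-r*dt) * [p*2.021541 + (1-p)*0.266669] = 1.134080


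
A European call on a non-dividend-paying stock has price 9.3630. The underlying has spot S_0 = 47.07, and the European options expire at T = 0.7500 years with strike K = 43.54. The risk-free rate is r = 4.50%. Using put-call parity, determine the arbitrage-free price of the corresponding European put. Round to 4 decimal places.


Put-call parity: C - P = S_0 * exp(-qT) - K * exp(-rT).
S_0 * exp(-qT) = 47.0700 * 1.00000000 = 47.07000000
K * exp(-rT) = 43.5400 * 0.96681318 = 42.09504576
P = C - S*exp(-qT) + K*exp(-rT)
P = 9.3630 - 47.07000000 + 42.09504576 = 4.3880

Answer: Put price = 4.3880


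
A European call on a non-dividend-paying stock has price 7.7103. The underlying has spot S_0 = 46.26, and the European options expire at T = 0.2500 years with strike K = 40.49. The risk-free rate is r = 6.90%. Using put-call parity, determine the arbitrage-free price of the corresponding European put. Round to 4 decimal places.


Answer: Put price = 1.2478

Derivation:
Put-call parity: C - P = S_0 * exp(-qT) - K * exp(-rT).
S_0 * exp(-qT) = 46.2600 * 1.00000000 = 46.26000000
K * exp(-rT) = 40.4900 * 0.98289793 = 39.79753716
P = C - S*exp(-qT) + K*exp(-rT)
P = 7.7103 - 46.26000000 + 39.79753716 = 1.2478


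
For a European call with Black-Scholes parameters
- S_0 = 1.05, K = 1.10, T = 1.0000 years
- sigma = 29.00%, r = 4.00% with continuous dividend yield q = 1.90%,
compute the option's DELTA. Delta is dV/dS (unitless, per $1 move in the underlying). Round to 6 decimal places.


Answer: Delta = 0.512889

Derivation:
d1 = 0.0569999461; d2 = -0.2330000539
phi(d1) = 0.3982947260; exp(-qT) = 0.9811793622; exp(-rT) = 0.9607894392
N(d1) = 0.5227273810
Delta = exp(-qT) * N(d1) = 0.9811793622 * 0.5227273810 = 0.512889


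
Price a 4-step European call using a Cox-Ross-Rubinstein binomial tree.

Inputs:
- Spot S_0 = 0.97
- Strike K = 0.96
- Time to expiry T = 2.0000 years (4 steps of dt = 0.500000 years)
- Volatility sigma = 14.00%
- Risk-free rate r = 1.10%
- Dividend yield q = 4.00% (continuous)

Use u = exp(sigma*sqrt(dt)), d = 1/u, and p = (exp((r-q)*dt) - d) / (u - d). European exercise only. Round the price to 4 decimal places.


Answer: Price = V(0,0) = 0.0497

Derivation:
dt = T/N = 0.500000
u = exp(sigma*sqrt(dt)) = 1.104061; d = 1/u = 0.905747
p = (exp((r-q)*dt) - d) / (u - d) = 0.402682
Discount per step: exp(-r*dt) = 0.994515
Stock lattice S(k, i) with i counting down-moves:
  k=0: S(0,0) = 0.9700
  k=1: S(1,0) = 1.0709; S(1,1) = 0.8786
  k=2: S(2,0) = 1.1824; S(2,1) = 0.9700; S(2,2) = 0.7958
  k=3: S(3,0) = 1.3054; S(3,1) = 1.0709; S(3,2) = 0.8786; S(3,3) = 0.7208
  k=4: S(4,0) = 1.4413; S(4,1) = 1.1824; S(4,2) = 0.9700; S(4,3) = 0.7958; S(4,4) = 0.6528
Terminal payoffs V(N, i) = max(S_T - K, 0):
  V(4,0) = 0.481264; V(4,1) = 0.222382; V(4,2) = 0.010000; V(4,3) = 0.000000; V(4,4) = 0.000000
Backward induction: V(k, i) = exp(-r*dt) * [p * V(k+1, i) + (1-p) * V(k+1, i+1)].
  V(3,0) = exp(-r*dt) * [p*0.481264 + (1-p)*0.222382] = 0.324837
  V(3,1) = exp(-r*dt) * [p*0.222382 + (1-p)*0.010000] = 0.094998
  V(3,2) = exp(-r*dt) * [p*0.010000 + (1-p)*0.000000] = 0.004005
  V(3,3) = exp(-r*dt) * [p*0.000000 + (1-p)*0.000000] = 0.000000
  V(2,0) = exp(-r*dt) * [p*0.324837 + (1-p)*0.094998] = 0.186522
  V(2,1) = exp(-r*dt) * [p*0.094998 + (1-p)*0.004005] = 0.040423
  V(2,2) = exp(-r*dt) * [p*0.004005 + (1-p)*0.000000] = 0.001604
  V(1,0) = exp(-r*dt) * [p*0.186522 + (1-p)*0.040423] = 0.098710
  V(1,1) = exp(-r*dt) * [p*0.040423 + (1-p)*0.001604] = 0.017141
  V(0,0) = exp(-r*dt) * [p*0.098710 + (1-p)*0.017141] = 0.049713


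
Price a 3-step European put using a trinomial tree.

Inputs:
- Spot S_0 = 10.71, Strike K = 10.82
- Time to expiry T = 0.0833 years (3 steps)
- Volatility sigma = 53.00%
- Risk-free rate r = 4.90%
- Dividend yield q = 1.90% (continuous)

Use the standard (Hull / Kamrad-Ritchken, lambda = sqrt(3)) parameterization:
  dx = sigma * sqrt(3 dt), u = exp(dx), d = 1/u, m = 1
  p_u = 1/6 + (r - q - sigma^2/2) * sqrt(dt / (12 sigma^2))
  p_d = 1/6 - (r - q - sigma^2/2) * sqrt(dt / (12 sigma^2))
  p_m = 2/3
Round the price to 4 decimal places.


dt = T/N = 0.027767; dx = sigma*sqrt(3*dt) = 0.152967
u = exp(dx) = 1.165287; d = 1/u = 0.858158
p_u = 0.156642, p_m = 0.666667, p_d = 0.176691
Discount per step: exp(-r*dt) = 0.998640
Stock lattice S(k, j) with j the centered position index:
  k=0: S(0,+0) = 10.7100
  k=1: S(1,-1) = 9.1909; S(1,+0) = 10.7100; S(1,+1) = 12.4802
  k=2: S(2,-2) = 7.8872; S(2,-1) = 9.1909; S(2,+0) = 10.7100; S(2,+1) = 12.4802; S(2,+2) = 14.5430
  k=3: S(3,-3) = 6.7685; S(3,-2) = 7.8872; S(3,-1) = 9.1909; S(3,+0) = 10.7100; S(3,+1) = 12.4802; S(3,+2) = 14.5430; S(3,+3) = 16.9468
Terminal payoffs V(N, j) = max(K - S_T, 0):
  V(3,-3) = 4.051522; V(3,-2) = 2.932782; V(3,-1) = 1.629129; V(3,+0) = 0.110000; V(3,+1) = 0.000000; V(3,+2) = 0.000000; V(3,+3) = 0.000000
Backward induction: V(k, j) = exp(-r*dt) * [p_u * V(k+1, j+1) + p_m * V(k+1, j) + p_d * V(k+1, j-1)]
  V(2,-2) = exp(-r*dt) * [p_u*1.629129 + p_m*2.932782 + p_d*4.051522] = 2.922268
  V(2,-1) = exp(-r*dt) * [p_u*0.110000 + p_m*1.629129 + p_d*2.932782] = 1.619309
  V(2,+0) = exp(-r*dt) * [p_u*0.000000 + p_m*0.110000 + p_d*1.629129] = 0.360695
  V(2,+1) = exp(-r*dt) * [p_u*0.000000 + p_m*0.000000 + p_d*0.110000] = 0.019410
  V(2,+2) = exp(-r*dt) * [p_u*0.000000 + p_m*0.000000 + p_d*0.000000] = 0.000000
  V(1,-1) = exp(-r*dt) * [p_u*0.360695 + p_m*1.619309 + p_d*2.922268] = 1.650131
  V(1,+0) = exp(-r*dt) * [p_u*0.019410 + p_m*0.360695 + p_d*1.619309] = 0.528901
  V(1,+1) = exp(-r*dt) * [p_u*0.000000 + p_m*0.019410 + p_d*0.360695] = 0.076567
  V(0,+0) = exp(-r*dt) * [p_u*0.076567 + p_m*0.528901 + p_d*1.650131] = 0.655266

Answer: Price = V(0,0) = 0.6553


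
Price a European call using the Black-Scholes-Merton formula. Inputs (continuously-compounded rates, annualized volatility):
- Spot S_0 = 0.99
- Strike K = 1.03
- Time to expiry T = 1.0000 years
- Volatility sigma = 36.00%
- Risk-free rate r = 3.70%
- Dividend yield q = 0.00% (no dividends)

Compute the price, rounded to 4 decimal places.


Answer: Price = 0.1403

Derivation:
d1 = (ln(S/K) + (r - q + 0.5*sigma^2) * T) / (sigma * sqrt(T)) = 0.17275239
d2 = d1 - sigma * sqrt(T) = -0.18724761
exp(-rT) = 0.96367614; exp(-qT) = 1.00000000
C = S_0 * exp(-qT) * N(d1) - K * exp(-rT) * N(d2)
N(d1) = 0.56857697; N(d2) = 0.42573325
C = 0.9900 * 1.00000000 * 0.56857697 - 1.0300 * 0.96367614 * 0.42573325 = 0.1403


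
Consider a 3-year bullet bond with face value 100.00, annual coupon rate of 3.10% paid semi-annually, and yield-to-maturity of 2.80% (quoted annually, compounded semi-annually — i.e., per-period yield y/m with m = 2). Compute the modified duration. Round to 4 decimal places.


Coupon per period c = face * coupon_rate / m = 1.550000
Periods per year m = 2; per-period yield y/m = 0.014000
Number of cashflows N = 6
Cashflows (t years, CF_t, discount factor 1/(1+y/m)^(m*t), PV):
  t = 0.5000: CF_t = 1.550000, DF = 0.986193, PV = 1.528600
  t = 1.0000: CF_t = 1.550000, DF = 0.972577, PV = 1.507495
  t = 1.5000: CF_t = 1.550000, DF = 0.959149, PV = 1.486681
  t = 2.0000: CF_t = 1.550000, DF = 0.945906, PV = 1.466155
  t = 2.5000: CF_t = 1.550000, DF = 0.932847, PV = 1.445912
  t = 3.0000: CF_t = 101.550000, DF = 0.919967, PV = 93.422653
Price P = sum_t PV_t = 100.857496
First compute Macaulay numerator sum_t t * PV_t:
  t * PV_t at t = 0.5000: 0.764300
  t * PV_t at t = 1.0000: 1.507495
  t * PV_t at t = 1.5000: 2.230022
  t * PV_t at t = 2.0000: 2.932310
  t * PV_t at t = 2.5000: 3.614781
  t * PV_t at t = 3.0000: 280.267960
Macaulay duration D = 291.316867 / 100.857496 = 2.888401
Modified duration = D / (1 + y/m) = 2.888401 / (1 + 0.014000) = 2.848521

Answer: Modified duration = 2.8485


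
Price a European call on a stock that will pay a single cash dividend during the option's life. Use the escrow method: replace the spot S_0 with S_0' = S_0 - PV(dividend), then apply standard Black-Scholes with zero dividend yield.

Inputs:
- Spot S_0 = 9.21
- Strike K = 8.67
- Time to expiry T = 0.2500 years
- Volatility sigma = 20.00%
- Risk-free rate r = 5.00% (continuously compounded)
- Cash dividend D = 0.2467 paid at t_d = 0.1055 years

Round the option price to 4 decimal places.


Answer: Price = 0.5868

Derivation:
PV(D) = D * exp(-r * t_d) = 0.2467 * 0.99473889 = 0.24540208
S_0' = S_0 - PV(D) = 9.2100 - 0.24540208 = 8.96459792
d1 = (ln(S_0'/K) + (r + sigma^2/2)*T) / (sigma*sqrt(T)) = 0.50914465
d2 = d1 - sigma*sqrt(T) = 0.40914465
exp(-rT) = 0.98757780
N(d1) = 0.69467458; N(d2) = 0.65878324
C = S_0' * N(d1) - K * exp(-rT) * N(d2) = 8.96459792 * 0.69467458 - 8.6700 * 0.98757780 * 0.65878324 = 0.5868


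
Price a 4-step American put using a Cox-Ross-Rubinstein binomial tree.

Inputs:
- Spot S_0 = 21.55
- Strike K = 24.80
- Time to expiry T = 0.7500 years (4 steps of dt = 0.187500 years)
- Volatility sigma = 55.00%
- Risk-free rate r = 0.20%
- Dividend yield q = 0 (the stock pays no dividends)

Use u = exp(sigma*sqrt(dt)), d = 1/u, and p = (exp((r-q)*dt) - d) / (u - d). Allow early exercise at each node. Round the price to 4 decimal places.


Answer: Price = V(0,0) = 6.3004

Derivation:
dt = T/N = 0.187500
u = exp(sigma*sqrt(dt)) = 1.268908; d = 1/u = 0.788079
p = (exp((r-q)*dt) - d) / (u - d) = 0.441521
Discount per step: exp(-r*dt) = 0.999625
Stock lattice S(k, i) with i counting down-moves:
  k=0: S(0,0) = 21.5500
  k=1: S(1,0) = 27.3450; S(1,1) = 16.9831
  k=2: S(2,0) = 34.6983; S(2,1) = 21.5500; S(2,2) = 13.3840
  k=3: S(3,0) = 44.0289; S(3,1) = 27.3450; S(3,2) = 16.9831; S(3,3) = 10.5477
  k=4: S(4,0) = 55.8687; S(4,1) = 34.6983; S(4,2) = 21.5500; S(4,3) = 13.3840; S(4,4) = 8.3124
Terminal payoffs V(N, i) = max(K - S_T, 0):
  V(4,0) = 0.000000; V(4,1) = 0.000000; V(4,2) = 3.250000; V(4,3) = 11.415975; V(4,4) = 16.487604
Backward induction: V(k, i) = exp(-r*dt) * [p * V(k+1, i) + (1-p) * V(k+1, i+1)]; then take max(V_cont, immediate exercise) for American.
  V(3,0) = exp(-r*dt) * [p*0.000000 + (1-p)*0.000000] = 0.000000; exercise = 0.000000; V(3,0) = max -> 0.000000
  V(3,1) = exp(-r*dt) * [p*0.000000 + (1-p)*3.250000] = 1.814377; exercise = 0.000000; V(3,1) = max -> 1.814377
  V(3,2) = exp(-r*dt) * [p*3.250000 + (1-p)*11.415975] = 7.807600; exercise = 7.816898; V(3,2) = max -> 7.816898
  V(3,3) = exp(-r*dt) * [p*11.415975 + (1-p)*16.487604] = 14.243033; exercise = 14.252331; V(3,3) = max -> 14.252331
  V(2,0) = exp(-r*dt) * [p*0.000000 + (1-p)*1.814377] = 1.012912; exercise = 0.000000; V(2,0) = max -> 1.012912
  V(2,1) = exp(-r*dt) * [p*1.814377 + (1-p)*7.816898] = 5.164724; exercise = 3.250000; V(2,1) = max -> 5.164724
  V(2,2) = exp(-r*dt) * [p*7.816898 + (1-p)*14.252331] = 11.406677; exercise = 11.415975; V(2,2) = max -> 11.415975
  V(1,0) = exp(-r*dt) * [p*1.012912 + (1-p)*5.164724] = 3.330365; exercise = 0.000000; V(1,0) = max -> 3.330365
  V(1,1) = exp(-r*dt) * [p*5.164724 + (1-p)*11.415975] = 8.652673; exercise = 7.816898; V(1,1) = max -> 8.652673
  V(0,0) = exp(-r*dt) * [p*3.330365 + (1-p)*8.652673] = 6.300401; exercise = 3.250000; V(0,0) = max -> 6.300401


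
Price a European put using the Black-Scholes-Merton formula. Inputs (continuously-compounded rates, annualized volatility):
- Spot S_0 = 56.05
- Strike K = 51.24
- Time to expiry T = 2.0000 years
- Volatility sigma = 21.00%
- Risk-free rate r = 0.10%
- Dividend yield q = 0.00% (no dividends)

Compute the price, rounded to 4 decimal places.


Answer: Price = 4.1672

Derivation:
d1 = (ln(S/K) + (r - q + 0.5*sigma^2) * T) / (sigma * sqrt(T)) = 0.45734209
d2 = d1 - sigma * sqrt(T) = 0.16035725
exp(-rT) = 0.99800200; exp(-qT) = 1.00000000
P = K * exp(-rT) * N(-d2) - S_0 * exp(-qT) * N(-d1)
N(-d1) = 0.32371259; N(-d2) = 0.43629983
P = 51.2400 * 0.99800200 * 0.43629983 - 56.0500 * 1.00000000 * 0.32371259 = 4.1672


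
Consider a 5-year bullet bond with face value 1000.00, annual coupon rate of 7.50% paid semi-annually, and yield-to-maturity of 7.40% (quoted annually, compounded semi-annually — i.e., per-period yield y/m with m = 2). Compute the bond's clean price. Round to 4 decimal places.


Coupon per period c = face * coupon_rate / m = 37.500000
Periods per year m = 2; per-period yield y/m = 0.037000
Number of cashflows N = 10
Cashflows (t years, CF_t, discount factor 1/(1+y/m)^(m*t), PV):
  t = 0.5000: CF_t = 37.500000, DF = 0.964320, PV = 36.162006
  t = 1.0000: CF_t = 37.500000, DF = 0.929913, PV = 34.871751
  t = 1.5000: CF_t = 37.500000, DF = 0.896734, PV = 33.627532
  t = 2.0000: CF_t = 37.500000, DF = 0.864739, PV = 32.427707
  t = 2.5000: CF_t = 37.500000, DF = 0.833885, PV = 31.270692
  t = 3.0000: CF_t = 37.500000, DF = 0.804132, PV = 30.154958
  t = 3.5000: CF_t = 37.500000, DF = 0.775441, PV = 29.079034
  t = 4.0000: CF_t = 37.500000, DF = 0.747773, PV = 28.041498
  t = 4.5000: CF_t = 37.500000, DF = 0.721093, PV = 27.040982
  t = 5.0000: CF_t = 1037.500000, DF = 0.695364, PV = 721.440537
Price P = sum_t PV_t = 1004.116698

Answer: Price = 1004.1167


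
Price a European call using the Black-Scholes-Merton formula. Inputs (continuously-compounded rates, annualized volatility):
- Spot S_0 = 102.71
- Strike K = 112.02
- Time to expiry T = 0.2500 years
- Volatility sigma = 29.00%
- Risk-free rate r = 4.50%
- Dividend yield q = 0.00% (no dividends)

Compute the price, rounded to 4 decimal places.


Answer: Price = 2.9570

Derivation:
d1 = (ln(S/K) + (r - q + 0.5*sigma^2) * T) / (sigma * sqrt(T)) = -0.44831340
d2 = d1 - sigma * sqrt(T) = -0.59331340
exp(-rT) = 0.98881304; exp(-qT) = 1.00000000
C = S_0 * exp(-qT) * N(d1) - K * exp(-rT) * N(d2)
N(d1) = 0.32696351; N(d2) = 0.27648571
C = 102.7100 * 1.00000000 * 0.32696351 - 112.0200 * 0.98881304 * 0.27648571 = 2.9570


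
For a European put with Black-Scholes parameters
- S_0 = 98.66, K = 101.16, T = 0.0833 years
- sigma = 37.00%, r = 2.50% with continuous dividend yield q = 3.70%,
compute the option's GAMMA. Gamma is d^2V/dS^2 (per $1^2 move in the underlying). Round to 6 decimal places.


d1 = -0.1902972065; d2 = -0.2970856422
phi(d1) = 0.3917838295; exp(-qT) = 0.9969226448; exp(-rT) = 0.9979196669
Gamma = exp(-qT) * phi(d1) / (S * sigma * sqrt(T)) = 0.9969226448 * 0.3917838295 / (98.6600 * 0.3700 * 0.2886173938) = 0.037072

Answer: Gamma = 0.037072


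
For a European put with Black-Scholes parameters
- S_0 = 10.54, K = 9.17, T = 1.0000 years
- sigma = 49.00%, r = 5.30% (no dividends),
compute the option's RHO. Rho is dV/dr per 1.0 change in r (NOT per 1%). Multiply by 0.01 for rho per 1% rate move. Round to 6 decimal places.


d1 = 0.6373270548; d2 = 0.1473270548
phi(d1) = 0.3256176559; exp(-qT) = 1.0000000000; exp(-rT) = 0.9483800125
N(-d2) = 0.4414369394
Rho = -K*T*exp(-rT)*N(-d2) = -9.1700 * 1.0000 * 0.9483800125 * 0.4414369394 = -3.839020

Answer: Rho = -3.839020


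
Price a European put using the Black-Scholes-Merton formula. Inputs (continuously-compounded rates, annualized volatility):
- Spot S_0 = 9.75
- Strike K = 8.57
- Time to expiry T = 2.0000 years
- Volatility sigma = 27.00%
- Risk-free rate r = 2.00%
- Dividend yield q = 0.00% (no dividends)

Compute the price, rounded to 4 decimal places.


d1 = (ln(S/K) + (r - q + 0.5*sigma^2) * T) / (sigma * sqrt(T)) = 0.63351413
d2 = d1 - sigma * sqrt(T) = 0.25167646
exp(-rT) = 0.96078944; exp(-qT) = 1.00000000
P = K * exp(-rT) * N(-d2) - S_0 * exp(-qT) * N(-d1)
N(-d1) = 0.26319898; N(-d2) = 0.40064558
P = 8.5700 * 0.96078944 * 0.40064558 - 9.7500 * 1.00000000 * 0.26319898 = 0.7327

Answer: Price = 0.7327


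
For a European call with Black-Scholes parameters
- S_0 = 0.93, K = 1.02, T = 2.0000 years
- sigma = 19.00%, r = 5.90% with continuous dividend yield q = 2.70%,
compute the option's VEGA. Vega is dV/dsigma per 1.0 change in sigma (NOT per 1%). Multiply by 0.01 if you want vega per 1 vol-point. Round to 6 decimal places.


Answer: Vega = 0.496909

Derivation:
d1 = 0.0287557249; d2 = -0.2399448519
phi(d1) = 0.3987773735; exp(-qT) = 0.9474321065; exp(-rT) = 0.8886960526
Vega = S * exp(-qT) * phi(d1) * sqrt(T) = 0.9300 * 0.9474321065 * 0.3987773735 * 1.4142135624 = 0.496909


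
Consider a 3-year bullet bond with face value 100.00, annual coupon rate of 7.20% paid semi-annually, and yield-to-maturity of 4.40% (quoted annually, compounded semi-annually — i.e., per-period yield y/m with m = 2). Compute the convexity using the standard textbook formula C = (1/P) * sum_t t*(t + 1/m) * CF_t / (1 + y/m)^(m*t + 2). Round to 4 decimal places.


Coupon per period c = face * coupon_rate / m = 3.600000
Periods per year m = 2; per-period yield y/m = 0.022000
Number of cashflows N = 6
Cashflows (t years, CF_t, discount factor 1/(1+y/m)^(m*t), PV):
  t = 0.5000: CF_t = 3.600000, DF = 0.978474, PV = 3.522505
  t = 1.0000: CF_t = 3.600000, DF = 0.957411, PV = 3.446678
  t = 1.5000: CF_t = 3.600000, DF = 0.936801, PV = 3.372483
  t = 2.0000: CF_t = 3.600000, DF = 0.916635, PV = 3.299886
  t = 2.5000: CF_t = 3.600000, DF = 0.896903, PV = 3.228851
  t = 3.0000: CF_t = 103.600000, DF = 0.877596, PV = 90.918944
Price P = sum_t PV_t = 107.789347
Convexity numerator sum_t t*(t + 1/m) * CF_t / (1+y/m)^(m*t + 2):
  t = 0.5000: term = 1.686242
  t = 1.0000: term = 4.949829
  t = 1.5000: term = 9.686553
  t = 2.0000: term = 15.796728
  t = 2.5000: term = 23.185021
  t = 3.0000: term = 913.990934
Convexity = (1/P) * sum = 969.295307 / 107.789347 = 8.992496

Answer: Convexity = 8.9925
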